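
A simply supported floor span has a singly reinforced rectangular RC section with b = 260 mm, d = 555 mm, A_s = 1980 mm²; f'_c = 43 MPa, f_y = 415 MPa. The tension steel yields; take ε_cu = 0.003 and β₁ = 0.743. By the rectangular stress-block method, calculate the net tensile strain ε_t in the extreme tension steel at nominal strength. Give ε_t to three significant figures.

ε_t ≈ 0.0113

a = A_s f_y/(0.85 f'_c b) = 86.47 mm.
β₁ = 0.743, so c = a/β₁ = 86.47/0.743 = 116.38 mm.
From the linear strain diagram with ε_cu = 0.003: ε_t = 0.003 (d − c)/c = 0.003 × (555 − 116.38)/116.38 = 0.0113.
Since ε_t ≥ 0.005, the section is tension-controlled.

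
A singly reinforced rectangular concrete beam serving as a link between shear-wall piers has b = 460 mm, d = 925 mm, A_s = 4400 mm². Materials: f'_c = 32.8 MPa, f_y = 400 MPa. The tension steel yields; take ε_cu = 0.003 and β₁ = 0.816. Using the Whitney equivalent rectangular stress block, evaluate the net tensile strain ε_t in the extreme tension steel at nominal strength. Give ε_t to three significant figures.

a = A_s f_y/(0.85 f'_c b) = 137.23 mm.
β₁ = 0.816, so c = a/β₁ = 137.23/0.816 = 168.17 mm.
From the linear strain diagram with ε_cu = 0.003: ε_t = 0.003 (d − c)/c = 0.003 × (925 − 168.17)/168.17 = 0.0135.
Since ε_t ≥ 0.005, the section is tension-controlled.

ε_t ≈ 0.0135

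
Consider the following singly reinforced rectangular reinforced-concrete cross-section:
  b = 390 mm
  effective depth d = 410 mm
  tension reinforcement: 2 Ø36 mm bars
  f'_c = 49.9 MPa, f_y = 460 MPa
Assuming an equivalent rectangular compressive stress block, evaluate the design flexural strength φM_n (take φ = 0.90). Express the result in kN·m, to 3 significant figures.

A_s = 2 × 1018 = 2036 mm².
T = A_s f_y = 2036 × 460 = 936560 N = 936.56 kN.
From C = T: a = T/(0.85 f'_c b) = 936560/(0.85 × 49.9 × 390) = 56.62 mm.
M_n = T(d − a/2) = 936.56 kN × (410 − 28.31) mm = 357.48 kN·m.
φM_n = 0.90 × 357.48 = 321.73 kN·m.

φM_n ≈ 322 kN·m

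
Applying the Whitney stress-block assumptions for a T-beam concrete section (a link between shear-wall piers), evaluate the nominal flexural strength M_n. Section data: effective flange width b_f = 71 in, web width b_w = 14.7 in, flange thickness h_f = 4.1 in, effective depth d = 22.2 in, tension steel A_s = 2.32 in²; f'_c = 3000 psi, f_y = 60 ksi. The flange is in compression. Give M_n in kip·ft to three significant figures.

M_n ≈ 253 kip·ft

Tension: T = A_s f_y = 2.32 × 60 = 139.2 kips.
Try a within the flange: a = T/(0.85 f'_c b_f) = 139.2/(0.85 × 3 × 71) = 0.769 in.
Since a = 0.769 ≤ h_f = 4.1 in, the stress block lies entirely in the flange; analyse as a rectangular beam of width b_f.
M_n = T(d − a/2) = 139.2 × (22.2 − 0.3845) = 3036.7 kip·in.
M_n = 3036.7/12 = 253.06 kip·ft.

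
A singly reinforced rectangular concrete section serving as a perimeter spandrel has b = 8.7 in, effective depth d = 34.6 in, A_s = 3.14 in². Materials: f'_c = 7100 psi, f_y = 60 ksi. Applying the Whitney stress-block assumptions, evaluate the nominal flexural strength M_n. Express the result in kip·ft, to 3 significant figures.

M_n ≈ 515 kip·ft

T = A_s f_y = 3.14 × 60 = 188.4 kips.
a = T/(0.85 f'_c b) = 188.4/(0.85 × 7.1 × 8.7) = 3.588 in.
M_n = T(d − a/2) = 188.4 × (34.6 − 1.794) = 6180.7 kip·in = 6180.7/12 = 515.06 kip·ft.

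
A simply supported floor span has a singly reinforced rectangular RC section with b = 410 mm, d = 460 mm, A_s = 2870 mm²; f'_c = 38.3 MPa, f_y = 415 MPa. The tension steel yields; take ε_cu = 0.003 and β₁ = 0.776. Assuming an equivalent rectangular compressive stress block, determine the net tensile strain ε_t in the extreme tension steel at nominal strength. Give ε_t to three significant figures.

ε_t ≈ 0.00900

a = A_s f_y/(0.85 f'_c b) = 89.23 mm.
β₁ = 0.776, so c = a/β₁ = 89.23/0.776 = 114.99 mm.
From the linear strain diagram with ε_cu = 0.003: ε_t = 0.003 (d − c)/c = 0.003 × (460 − 114.99)/114.99 = 0.00900.
Since ε_t ≥ 0.005, the section is tension-controlled.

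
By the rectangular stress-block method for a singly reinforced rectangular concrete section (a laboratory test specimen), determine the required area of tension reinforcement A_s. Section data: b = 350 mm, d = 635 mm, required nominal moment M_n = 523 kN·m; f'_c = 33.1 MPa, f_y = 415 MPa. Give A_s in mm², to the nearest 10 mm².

A_s ≈ 2140 mm²

With M_n = 0.85 f'_c a b (d − a/2), solve the quadratic for a:
a = d − √(d² − 2M_n/(0.85 f'_c b)) = 635 − √(635² − 2 × 523×10⁶/(0.85 × 33.1 × 350)) = 90.02 mm.
A_s = 0.85 f'_c a b / f_y = 0.85 × 33.1 × 90.02 × 350 / 415 = 2136.0 mm².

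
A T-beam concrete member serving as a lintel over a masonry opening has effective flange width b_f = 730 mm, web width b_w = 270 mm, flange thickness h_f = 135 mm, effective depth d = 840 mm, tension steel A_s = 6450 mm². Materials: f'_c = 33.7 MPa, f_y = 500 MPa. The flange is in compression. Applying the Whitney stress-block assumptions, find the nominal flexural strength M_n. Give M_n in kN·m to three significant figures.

Tension: T = A_s f_y = 6450 × 500 = 3225000 N.
Try a within the flange: a = T/(0.85 f'_c b_f) = 3225000/(0.85 × 33.7 × 730) = 154.23 mm.
a = 154.23 > h_f = 135 mm: the block extends into the web. Split into flange-overhang and web parts.
C_f = 0.85 f'_c (b_f − b_w) h_f = 0.85 × 33.7 × (730 − 270) × 135 = 1778855 N.
Remaining web compression depth: a_w = (T − C_f)/(0.85 f'_c b_w) = (3225000 − 1778855)/(0.85 × 33.7 × 270) = 186.98 mm.
M_n = C_f(d − h_f/2) + (T − C_f)(d − a_w/2) = 1778855 × (840 − 67.5) + 1446145 × (840 − 93.49) = 1374.17 + 1079.56 = 2453.73 × 10⁶ N·mm.
M_n = 2453.73 kN·m.

M_n ≈ 2450 kN·m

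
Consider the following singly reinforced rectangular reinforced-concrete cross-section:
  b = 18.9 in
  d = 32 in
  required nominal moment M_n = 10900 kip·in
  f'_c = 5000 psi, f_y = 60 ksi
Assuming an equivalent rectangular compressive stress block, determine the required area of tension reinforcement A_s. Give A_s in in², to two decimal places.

From M_n = 0.85 f'_c a b (d − a/2):
a = d − √(d² − 2M_n/(0.85 f'_c b)) = 32 − √(32² − 2 × 10900/(0.85 × 5 × 18.9)) = 4.566 in.
A_s = 0.85 f'_c a b / f_y = 0.85 × 5 × 4.566 × 18.9 / 60 = 6.113 in².

A_s ≈ 6.11 in²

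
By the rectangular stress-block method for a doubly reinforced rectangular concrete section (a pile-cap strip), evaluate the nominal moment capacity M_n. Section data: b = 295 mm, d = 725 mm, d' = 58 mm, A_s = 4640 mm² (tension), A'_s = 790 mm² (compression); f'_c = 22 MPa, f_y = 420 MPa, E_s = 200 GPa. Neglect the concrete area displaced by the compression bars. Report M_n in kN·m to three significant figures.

Assume both tension and compression steel yield.
Net tension couple steel: A_s − A'_s = 3850 mm².
a = (A_s − A'_s) f_y / (0.85 f'_c b) = 1617000/(0.85 × 22 × 295) = 293.12 mm.
c = a/β₁ = 293.12/0.85 = 344.85 mm; ε'_s = 0.003(c − d')/c = 0.0025 ≥ f_y/E_s = 0.0021, so compression steel does yield.
M_n = (A_s − A'_s) f_y (d − a/2) + A'_s f_y (d − d') = [1617000 × (725 − 146.56) + 331800 × (725 − 58)] × 10⁻⁶ = 935.34 + 221.31 = 1156.65 kN·m.

M_n ≈ 1160 kN·m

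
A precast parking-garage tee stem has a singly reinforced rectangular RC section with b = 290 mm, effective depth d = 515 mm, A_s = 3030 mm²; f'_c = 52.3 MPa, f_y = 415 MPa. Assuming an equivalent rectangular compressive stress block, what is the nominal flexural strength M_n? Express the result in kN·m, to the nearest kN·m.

T = A_s f_y = 3030 × 415 = 1257450 N = 1257.45 kN.
From C = T: a = T/(0.85 f'_c b) = 1257450/(0.85 × 52.3 × 290) = 97.54 mm.
M_n = T(d − a/2) = 1257.45 kN × (515 − 48.77) mm = 586.26 kN·m.

M_n ≈ 586 kN·m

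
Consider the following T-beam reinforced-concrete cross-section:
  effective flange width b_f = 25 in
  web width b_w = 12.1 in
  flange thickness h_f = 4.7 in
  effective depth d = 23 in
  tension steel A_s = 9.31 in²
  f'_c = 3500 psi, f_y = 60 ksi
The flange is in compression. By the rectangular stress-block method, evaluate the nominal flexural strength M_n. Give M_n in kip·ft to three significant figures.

Tension: T = A_s f_y = 9.31 × 60 = 558.6 kips.
Try a within the flange: a = T/(0.85 f'_c b_f) = 558.6/(0.85 × 3.5 × 25) = 7.511 in.
a = 7.511 > h_f = 4.7 in: the block extends into the web. Split into flange-overhang and web parts.
C_f = 0.85 f'_c (b_f − b_w) h_f = 0.85 × 3.5 × (25 − 12.1) × 4.7 = 180.4 kips.
Remaining web compression depth: a_w = (T − C_f)/(0.85 f'_c b_w) = (558.6 − 180.4)/(0.85 × 3.5 × 12.1) = 10.506 in.
M_n = C_f(d − h_f/2) + (T − C_f)(d − a_w/2) = 180.4 × (23 − 2.35) + 378.2 × (23 − 5.253) = 3725.3 + 6711.9 = 10437.2 kip·in.
M_n = 10437.2/12 = 869.77 kip·ft.

M_n ≈ 870 kip·ft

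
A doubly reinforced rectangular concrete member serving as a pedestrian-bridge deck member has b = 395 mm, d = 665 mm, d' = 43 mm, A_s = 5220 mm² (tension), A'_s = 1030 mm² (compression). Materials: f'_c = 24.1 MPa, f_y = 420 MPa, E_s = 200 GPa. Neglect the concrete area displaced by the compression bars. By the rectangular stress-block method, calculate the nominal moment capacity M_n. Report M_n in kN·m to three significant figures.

Assume both tension and compression steel yield.
Net tension couple steel: A_s − A'_s = 4190 mm².
a = (A_s − A'_s) f_y / (0.85 f'_c b) = 1759800/(0.85 × 24.1 × 395) = 217.49 mm.
c = a/β₁ = 217.49/0.85 = 255.87 mm; ε'_s = 0.003(c − d')/c = 0.0025 ≥ f_y/E_s = 0.0021, so compression steel does yield.
M_n = (A_s − A'_s) f_y (d − a/2) + A'_s f_y (d − d') = [1759800 × (665 − 108.745) + 432600 × (665 − 43)] × 10⁻⁶ = 978.90 + 269.08 = 1247.98 kN·m.

M_n ≈ 1250 kN·m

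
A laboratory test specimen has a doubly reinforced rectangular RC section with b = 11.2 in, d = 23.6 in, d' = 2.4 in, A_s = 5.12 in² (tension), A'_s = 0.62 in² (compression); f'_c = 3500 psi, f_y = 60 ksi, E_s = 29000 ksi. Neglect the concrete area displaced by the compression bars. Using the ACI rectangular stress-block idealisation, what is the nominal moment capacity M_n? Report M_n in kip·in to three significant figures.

Assume both steels yield.
a = (A_s − A'_s) f_y/(0.85 f'_c b) = (5.12 − 0.62) × 60/(0.85 × 3.5 × 11.2) = 8.103 in.
c = a/β₁ = 8.103/0.85 = 9.533 in; ε'_s = 0.003(c − d')/c = 0.0022 ≥ ε_y = 0.0021, so the compression steel yields.
M_n = (A_s − A'_s) f_y (d − a/2) + A'_s f_y (d − d') = 270 × (23.6 − 4.0515) + 37.2 × (23.6 − 2.4) = 5278.1 + 788.6 = 6066.7 kip·in.

M_n ≈ 6070 kip·in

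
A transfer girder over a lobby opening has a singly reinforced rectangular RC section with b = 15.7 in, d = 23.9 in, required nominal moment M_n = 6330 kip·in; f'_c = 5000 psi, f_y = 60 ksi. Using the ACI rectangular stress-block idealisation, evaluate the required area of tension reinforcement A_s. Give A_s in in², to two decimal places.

A_s ≈ 4.86 in²

From M_n = 0.85 f'_c a b (d − a/2):
a = d − √(d² − 2M_n/(0.85 f'_c b)) = 23.9 − √(23.9² − 2 × 6330/(0.85 × 5 × 15.7)) = 4.369 in.
A_s = 0.85 f'_c a b / f_y = 0.85 × 5 × 4.369 × 15.7 / 60 = 4.859 in².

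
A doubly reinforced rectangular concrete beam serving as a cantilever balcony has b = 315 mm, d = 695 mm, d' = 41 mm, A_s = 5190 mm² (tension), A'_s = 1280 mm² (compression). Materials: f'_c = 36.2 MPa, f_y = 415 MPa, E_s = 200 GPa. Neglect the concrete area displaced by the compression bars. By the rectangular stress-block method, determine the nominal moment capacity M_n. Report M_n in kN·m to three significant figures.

M_n ≈ 1340 kN·m

Assume both tension and compression steel yield.
Net tension couple steel: A_s − A'_s = 3910 mm².
a = (A_s − A'_s) f_y / (0.85 f'_c b) = 1622650/(0.85 × 36.2 × 315) = 167.41 mm.
c = a/β₁ = 167.41/0.791 = 211.64 mm; ε'_s = 0.003(c − d')/c = 0.0024 ≥ f_y/E_s = 0.0021, so compression steel does yield.
M_n = (A_s − A'_s) f_y (d − a/2) + A'_s f_y (d − d') = [1622650 × (695 − 83.705) + 531200 × (695 − 41)] × 10⁻⁶ = 991.92 + 347.40 = 1339.32 kN·m.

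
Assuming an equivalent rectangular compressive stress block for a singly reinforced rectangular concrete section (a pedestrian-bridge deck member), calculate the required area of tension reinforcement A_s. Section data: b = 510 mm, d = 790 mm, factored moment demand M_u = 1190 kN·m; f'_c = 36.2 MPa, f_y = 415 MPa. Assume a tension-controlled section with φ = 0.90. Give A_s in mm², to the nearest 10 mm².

A_s ≈ 4350 mm²

M_n = M_u/φ = 1190/0.90 = 1322.22 kN·m.
With M_n = 0.85 f'_c a b (d − a/2), solve the quadratic for a:
a = d − √(d² − 2M_n/(0.85 f'_c b)) = 790 − √(790² − 2 × 1322.22×10⁶/(0.85 × 36.2 × 510)) = 115.03 mm.
A_s = 0.85 f'_c a b / f_y = 0.85 × 36.2 × 115.03 × 510 / 415 = 4349.7 mm².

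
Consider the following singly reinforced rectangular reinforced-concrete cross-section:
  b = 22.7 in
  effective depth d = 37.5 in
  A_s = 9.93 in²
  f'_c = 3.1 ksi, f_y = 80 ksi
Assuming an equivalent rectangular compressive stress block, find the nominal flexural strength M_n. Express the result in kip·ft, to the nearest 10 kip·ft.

M_n ≈ 2040 kip·ft

T = A_s f_y = 9.93 × 80 = 794.4 kips.
a = T/(0.85 f'_c b) = 794.4/(0.85 × 3.1 × 22.7) = 13.281 in.
M_n = T(d − a/2) = 794.4 × (37.5 − 6.6405) = 24514.8 kip·in = 24514.8/12 = 2042.90 kip·ft.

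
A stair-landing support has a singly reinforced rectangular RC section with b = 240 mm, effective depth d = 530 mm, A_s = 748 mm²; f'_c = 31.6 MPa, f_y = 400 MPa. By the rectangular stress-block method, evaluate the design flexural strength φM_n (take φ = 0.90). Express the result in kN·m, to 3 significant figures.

T = A_s f_y = 748 × 400 = 299200 N = 299.2 kN.
From C = T: a = T/(0.85 f'_c b) = 299200/(0.85 × 31.6 × 240) = 46.41 mm.
M_n = T(d − a/2) = 299.2 kN × (530 − 23.205) mm = 151.63 kN·m.
φM_n = 0.90 × 151.63 = 136.47 kN·m.

φM_n ≈ 136 kN·m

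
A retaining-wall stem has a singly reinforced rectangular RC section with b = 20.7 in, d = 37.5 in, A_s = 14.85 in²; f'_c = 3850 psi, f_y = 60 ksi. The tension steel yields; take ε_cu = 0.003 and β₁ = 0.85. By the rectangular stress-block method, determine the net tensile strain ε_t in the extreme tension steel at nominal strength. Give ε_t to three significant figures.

a = A_s f_y/(0.85 f'_c b) = 13.153 in.
β₁ = 0.85, so c = a/β₁ = 13.153/0.85 = 15.474 in.
From the linear strain diagram with ε_cu = 0.003: ε_t = 0.003 (d − c)/c = 0.003 × (37.5 − 15.474)/15.474 = 0.00427.
ε_t is between 0.004 and 0.005 — transition zone.

ε_t ≈ 0.00427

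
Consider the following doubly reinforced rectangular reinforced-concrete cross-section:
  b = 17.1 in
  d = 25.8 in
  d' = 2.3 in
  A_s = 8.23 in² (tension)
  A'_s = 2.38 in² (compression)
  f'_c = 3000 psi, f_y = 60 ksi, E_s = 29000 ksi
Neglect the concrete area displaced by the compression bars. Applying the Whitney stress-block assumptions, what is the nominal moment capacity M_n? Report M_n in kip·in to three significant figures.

M_n ≈ 11000 kip·in

Assume both steels yield.
a = (A_s − A'_s) f_y/(0.85 f'_c b) = (8.23 − 2.38) × 60/(0.85 × 3 × 17.1) = 8.050 in.
c = a/β₁ = 8.050/0.85 = 9.471 in; ε'_s = 0.003(c − d')/c = 0.0023 ≥ ε_y = 0.0021, so the compression steel yields.
M_n = (A_s − A'_s) f_y (d − a/2) + A'_s f_y (d − d') = 351 × (25.8 − 4.025) + 142.8 × (25.8 − 2.3) = 7643.0 + 3355.8 = 10998.8 kip·in.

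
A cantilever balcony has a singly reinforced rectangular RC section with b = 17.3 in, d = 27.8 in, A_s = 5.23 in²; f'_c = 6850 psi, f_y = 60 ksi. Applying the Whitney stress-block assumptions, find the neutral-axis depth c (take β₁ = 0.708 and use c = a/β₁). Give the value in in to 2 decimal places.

T = A_s f_y = 5.23 × 60 = 313.8 kips.
a = T/(0.85 f'_c b) = 313.8/(0.85 × 6.85 × 17.3) = 3.1153 in.
With β₁ = 0.708, c = a/β₁ = 3.1153/0.708 = 4.40 in.

c ≈ 4.40 in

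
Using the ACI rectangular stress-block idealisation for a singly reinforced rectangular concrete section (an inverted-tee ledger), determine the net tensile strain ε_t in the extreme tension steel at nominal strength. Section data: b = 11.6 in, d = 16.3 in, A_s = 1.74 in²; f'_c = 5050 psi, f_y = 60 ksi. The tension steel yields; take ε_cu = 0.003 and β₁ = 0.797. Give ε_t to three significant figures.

a = A_s f_y/(0.85 f'_c b) = 2.097 in.
β₁ = 0.797, so c = a/β₁ = 2.097/0.797 = 2.631 in.
From the linear strain diagram with ε_cu = 0.003: ε_t = 0.003 (d − c)/c = 0.003 × (16.3 − 2.631)/2.631 = 0.0156.
Since ε_t ≥ 0.005, the section is tension-controlled.

ε_t ≈ 0.0156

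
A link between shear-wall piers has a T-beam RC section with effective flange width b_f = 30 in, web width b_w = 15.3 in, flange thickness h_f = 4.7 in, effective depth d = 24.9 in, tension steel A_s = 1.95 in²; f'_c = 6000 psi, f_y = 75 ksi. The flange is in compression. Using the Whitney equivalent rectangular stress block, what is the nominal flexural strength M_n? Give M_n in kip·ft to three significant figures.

Tension: T = A_s f_y = 1.95 × 75 = 146.25 kips.
Try a within the flange: a = T/(0.85 f'_c b_f) = 146.25/(0.85 × 6 × 30) = 0.956 in.
Since a = 0.956 ≤ h_f = 4.7 in, the stress block lies entirely in the flange; analyse as a rectangular beam of width b_f.
M_n = T(d − a/2) = 146.25 × (24.9 − 0.478) = 3571.7 kip·in.
M_n = 3571.7/12 = 297.64 kip·ft.

M_n ≈ 298 kip·ft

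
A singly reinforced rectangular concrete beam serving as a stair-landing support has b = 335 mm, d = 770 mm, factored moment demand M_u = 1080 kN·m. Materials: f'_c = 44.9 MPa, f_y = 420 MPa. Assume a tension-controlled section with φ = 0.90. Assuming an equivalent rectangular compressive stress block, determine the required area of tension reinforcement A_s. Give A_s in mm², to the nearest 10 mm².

A_s ≈ 4060 mm²

M_n = M_u/φ = 1080/0.90 = 1200 kN·m.
With M_n = 0.85 f'_c a b (d − a/2), solve the quadratic for a:
a = d − √(d² − 2M_n/(0.85 f'_c b)) = 770 − √(770² − 2 × 1200×10⁶/(0.85 × 44.9 × 335)) = 133.46 mm.
A_s = 0.85 f'_c a b / f_y = 0.85 × 44.9 × 133.46 × 335 / 420 = 4062.7 mm².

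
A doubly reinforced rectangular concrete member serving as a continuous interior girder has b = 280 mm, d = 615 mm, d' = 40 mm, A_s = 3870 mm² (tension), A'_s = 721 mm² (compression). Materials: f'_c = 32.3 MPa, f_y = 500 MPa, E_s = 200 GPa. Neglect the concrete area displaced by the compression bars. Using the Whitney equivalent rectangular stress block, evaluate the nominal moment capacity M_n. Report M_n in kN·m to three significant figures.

Assume both tension and compression steel yield.
Net tension couple steel: A_s − A'_s = 3149 mm².
a = (A_s − A'_s) f_y / (0.85 f'_c b) = 1574500/(0.85 × 32.3 × 280) = 204.82 mm.
c = a/β₁ = 204.82/0.819 = 250.09 mm; ε'_s = 0.003(c − d')/c = 0.0025 ≥ f_y/E_s = 0.0025, so compression steel does yield.
M_n = (A_s − A'_s) f_y (d − a/2) + A'_s f_y (d − d') = [1574500 × (615 − 102.41) + 360500 × (615 − 40)] × 10⁻⁶ = 807.07 + 207.29 = 1014.36 kN·m.

M_n ≈ 1010 kN·m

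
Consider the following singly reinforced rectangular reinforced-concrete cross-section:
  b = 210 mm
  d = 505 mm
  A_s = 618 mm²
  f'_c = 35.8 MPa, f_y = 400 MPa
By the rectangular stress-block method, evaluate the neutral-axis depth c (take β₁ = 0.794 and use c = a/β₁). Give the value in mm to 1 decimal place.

T = A_s f_y = 618 × 400 = 247200 N = 247.2 kN.
Setting C = 0.85 f'_c a b equal to T: a = 247200/(0.85 × 35.8 × 210) = 38.684 mm.
With β₁ = 0.794, c = a/β₁ = 38.684/0.794 = 48.7 mm.

c ≈ 48.7 mm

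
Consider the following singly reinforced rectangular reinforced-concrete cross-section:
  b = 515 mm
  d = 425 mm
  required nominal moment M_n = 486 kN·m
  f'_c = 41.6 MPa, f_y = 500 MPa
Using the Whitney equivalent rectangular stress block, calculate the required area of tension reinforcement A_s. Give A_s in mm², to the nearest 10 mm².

With M_n = 0.85 f'_c a b (d − a/2), solve the quadratic for a:
a = d − √(d² − 2M_n/(0.85 f'_c b)) = 425 − √(425² − 2 × 486×10⁶/(0.85 × 41.6 × 515)) = 68.28 mm.
A_s = 0.85 f'_c a b / f_y = 0.85 × 41.6 × 68.28 × 515 / 500 = 2486.8 mm².

A_s ≈ 2490 mm²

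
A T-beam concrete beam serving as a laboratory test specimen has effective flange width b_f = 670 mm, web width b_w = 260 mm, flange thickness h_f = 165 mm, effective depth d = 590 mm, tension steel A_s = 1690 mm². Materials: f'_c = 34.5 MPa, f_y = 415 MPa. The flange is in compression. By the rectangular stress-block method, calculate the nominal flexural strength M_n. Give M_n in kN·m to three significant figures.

Tension: T = A_s f_y = 1690 × 415 = 701350 N.
Try a within the flange: a = T/(0.85 f'_c b_f) = 701350/(0.85 × 34.5 × 670) = 35.70 mm.
Since a = 35.70 ≤ h_f = 165 mm, the stress block lies entirely in the flange; analyse as a rectangular beam of width b_f.
M_n = T(d − a/2) = 701350 × (590 − 17.85) = 401.28 × 10⁶ N·mm.
M_n = 401.28 kN·m.

M_n ≈ 401 kN·m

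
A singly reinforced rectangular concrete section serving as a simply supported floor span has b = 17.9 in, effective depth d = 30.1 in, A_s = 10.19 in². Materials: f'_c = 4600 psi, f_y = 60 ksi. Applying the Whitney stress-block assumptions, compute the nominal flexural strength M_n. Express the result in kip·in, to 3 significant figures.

T = A_s f_y = 10.19 × 60 = 611.4 kips.
a = T/(0.85 f'_c b) = 611.4/(0.85 × 4.6 × 17.9) = 8.736 in.
M_n = T(d − a/2) = 611.4 × (30.1 − 4.368) = 15732.5 kip·in.

M_n ≈ 15700 kip·in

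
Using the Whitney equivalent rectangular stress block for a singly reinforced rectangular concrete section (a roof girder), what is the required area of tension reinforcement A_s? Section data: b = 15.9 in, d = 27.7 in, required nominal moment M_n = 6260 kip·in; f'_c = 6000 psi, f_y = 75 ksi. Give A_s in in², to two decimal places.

From M_n = 0.85 f'_c a b (d − a/2):
a = d − √(d² − 2M_n/(0.85 f'_c b)) = 27.7 − √(27.7² − 2 × 6260/(0.85 × 6 × 15.9)) = 2.943 in.
A_s = 0.85 f'_c a b / f_y = 0.85 × 6 × 2.943 × 15.9 / 75 = 3.182 in².

A_s ≈ 3.18 in²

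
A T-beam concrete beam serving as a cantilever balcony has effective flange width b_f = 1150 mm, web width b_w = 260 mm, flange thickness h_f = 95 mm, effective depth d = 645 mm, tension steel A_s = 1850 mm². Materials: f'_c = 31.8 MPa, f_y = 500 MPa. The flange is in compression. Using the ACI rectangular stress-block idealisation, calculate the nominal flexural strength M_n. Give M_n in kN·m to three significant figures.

Tension: T = A_s f_y = 1850 × 500 = 925000 N.
Try a within the flange: a = T/(0.85 f'_c b_f) = 925000/(0.85 × 31.8 × 1150) = 29.76 mm.
Since a = 29.76 ≤ h_f = 95 mm, the stress block lies entirely in the flange; analyse as a rectangular beam of width b_f.
M_n = T(d − a/2) = 925000 × (645 − 14.88) = 582.86 × 10⁶ N·mm.
M_n = 582.86 kN·m.

M_n ≈ 583 kN·m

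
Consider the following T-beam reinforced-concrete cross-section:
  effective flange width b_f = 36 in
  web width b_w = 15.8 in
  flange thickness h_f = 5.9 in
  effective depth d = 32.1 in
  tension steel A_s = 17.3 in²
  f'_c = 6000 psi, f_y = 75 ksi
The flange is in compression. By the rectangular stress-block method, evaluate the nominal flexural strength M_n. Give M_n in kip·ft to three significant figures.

Tension: T = A_s f_y = 17.3 × 75 = 1297.5 kips.
Try a within the flange: a = T/(0.85 f'_c b_f) = 1297.5/(0.85 × 6 × 36) = 7.067 in.
a = 7.067 > h_f = 5.9 in: the block extends into the web. Split into flange-overhang and web parts.
C_f = 0.85 f'_c (b_f − b_w) h_f = 0.85 × 6 × (36 − 15.8) × 5.9 = 607.8 kips.
Remaining web compression depth: a_w = (T − C_f)/(0.85 f'_c b_w) = (1297.5 − 607.8)/(0.85 × 6 × 15.8) = 8.559 in.
M_n = C_f(d − h_f/2) + (T − C_f)(d − a_w/2) = 607.8 × (32.1 − 2.95) + 689.7 × (32.1 − 4.2795) = 17717.4 + 19187.8 = 36905.2 kip·in.
M_n = 36905.2/12 = 3075.43 kip·ft.

M_n ≈ 3080 kip·ft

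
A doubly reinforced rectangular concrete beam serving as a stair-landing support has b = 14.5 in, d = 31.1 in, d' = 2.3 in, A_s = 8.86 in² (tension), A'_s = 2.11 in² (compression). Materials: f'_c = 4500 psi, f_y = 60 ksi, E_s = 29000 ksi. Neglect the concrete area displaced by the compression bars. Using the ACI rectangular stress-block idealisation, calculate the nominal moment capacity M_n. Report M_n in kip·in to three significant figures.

M_n ≈ 14800 kip·in

Assume both steels yield.
a = (A_s − A'_s) f_y/(0.85 f'_c b) = (8.86 − 2.11) × 60/(0.85 × 4.5 × 14.5) = 7.302 in.
c = a/β₁ = 7.302/0.825 = 8.851 in; ε'_s = 0.003(c − d')/c = 0.0022 ≥ ε_y = 0.0021, so the compression steel yields.
M_n = (A_s − A'_s) f_y (d − a/2) + A'_s f_y (d − d') = 405 × (31.1 − 3.651) + 126.6 × (31.1 − 2.3) = 11116.8 + 3646.1 = 14762.9 kip·in.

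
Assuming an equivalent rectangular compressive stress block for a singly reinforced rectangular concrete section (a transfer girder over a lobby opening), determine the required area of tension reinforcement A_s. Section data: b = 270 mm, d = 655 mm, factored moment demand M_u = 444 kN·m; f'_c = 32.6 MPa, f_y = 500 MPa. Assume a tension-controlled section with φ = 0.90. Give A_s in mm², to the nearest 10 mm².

M_n = M_u/φ = 444/0.90 = 493.333 kN·m.
With M_n = 0.85 f'_c a b (d − a/2), solve the quadratic for a:
a = d − √(d² − 2M_n/(0.85 f'_c b)) = 655 − √(655² − 2 × 493.333×10⁶/(0.85 × 32.6 × 270)) = 109.89 mm.
A_s = 0.85 f'_c a b / f_y = 0.85 × 32.6 × 109.89 × 270 / 500 = 1644.3 mm².

A_s ≈ 1640 mm²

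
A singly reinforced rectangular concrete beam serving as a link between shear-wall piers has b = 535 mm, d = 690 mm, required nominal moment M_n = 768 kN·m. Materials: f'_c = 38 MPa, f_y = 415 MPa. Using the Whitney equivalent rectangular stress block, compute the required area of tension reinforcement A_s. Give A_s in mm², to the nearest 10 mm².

A_s ≈ 2820 mm²

With M_n = 0.85 f'_c a b (d − a/2), solve the quadratic for a:
a = d − √(d² − 2M_n/(0.85 f'_c b)) = 690 − √(690² − 2 × 768×10⁶/(0.85 × 38 × 535)) = 67.74 mm.
A_s = 0.85 f'_c a b / f_y = 0.85 × 38 × 67.74 × 535 / 415 = 2820.7 mm².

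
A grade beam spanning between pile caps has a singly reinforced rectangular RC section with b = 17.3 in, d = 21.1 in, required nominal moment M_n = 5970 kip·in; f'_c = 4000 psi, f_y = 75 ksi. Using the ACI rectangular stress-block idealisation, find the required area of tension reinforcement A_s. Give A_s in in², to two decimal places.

From M_n = 0.85 f'_c a b (d − a/2):
a = d − √(d² − 2M_n/(0.85 f'_c b)) = 21.1 − √(21.1² − 2 × 5970/(0.85 × 4 × 17.3)) = 5.537 in.
A_s = 0.85 f'_c a b / f_y = 0.85 × 4 × 5.537 × 17.3 / 75 = 4.342 in².

A_s ≈ 4.34 in²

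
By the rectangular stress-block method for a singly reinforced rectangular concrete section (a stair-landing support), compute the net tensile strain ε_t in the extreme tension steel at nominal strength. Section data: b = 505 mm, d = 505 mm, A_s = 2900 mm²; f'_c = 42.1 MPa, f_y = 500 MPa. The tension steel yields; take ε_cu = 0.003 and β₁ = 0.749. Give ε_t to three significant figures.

ε_t ≈ 0.0111

a = A_s f_y/(0.85 f'_c b) = 80.24 mm.
β₁ = 0.749, so c = a/β₁ = 80.24/0.749 = 107.13 mm.
From the linear strain diagram with ε_cu = 0.003: ε_t = 0.003 (d − c)/c = 0.003 × (505 − 107.13)/107.13 = 0.0111.
Since ε_t ≥ 0.005, the section is tension-controlled.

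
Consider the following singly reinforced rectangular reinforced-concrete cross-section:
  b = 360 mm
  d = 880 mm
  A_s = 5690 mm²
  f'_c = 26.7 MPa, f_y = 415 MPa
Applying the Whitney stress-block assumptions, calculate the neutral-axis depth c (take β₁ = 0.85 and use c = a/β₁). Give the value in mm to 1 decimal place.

c ≈ 340.0 mm

T = A_s f_y = 5690 × 415 = 2361350 N = 2361.35 kN.
Setting C = 0.85 f'_c a b equal to T: a = 2361350/(0.85 × 26.7 × 360) = 289.020 mm.
With β₁ = 0.85, c = a/β₁ = 289.020/0.85 = 340.0 mm.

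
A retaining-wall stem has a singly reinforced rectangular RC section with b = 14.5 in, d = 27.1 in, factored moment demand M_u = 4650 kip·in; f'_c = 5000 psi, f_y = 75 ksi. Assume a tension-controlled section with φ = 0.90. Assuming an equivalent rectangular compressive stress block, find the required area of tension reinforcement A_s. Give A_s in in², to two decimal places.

M_n = M_u/φ = 4650/0.90 = 5166.67 kip·in.
From M_n = 0.85 f'_c a b (d − a/2):
a = d − √(d² − 2M_n/(0.85 f'_c b)) = 27.1 − √(27.1² − 2 × 5166.67/(0.85 × 5 × 14.5)) = 3.294 in.
A_s = 0.85 f'_c a b / f_y = 0.85 × 5 × 3.294 × 14.5 / 75 = 2.707 in².

A_s ≈ 2.71 in²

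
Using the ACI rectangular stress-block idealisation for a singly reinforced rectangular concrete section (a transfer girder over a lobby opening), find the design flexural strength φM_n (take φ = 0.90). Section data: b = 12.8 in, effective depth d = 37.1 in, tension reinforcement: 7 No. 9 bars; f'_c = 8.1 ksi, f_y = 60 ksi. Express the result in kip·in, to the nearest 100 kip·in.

A_s = 7 × 1 = 7 in².
T = A_s f_y = 7 × 60 = 420 kips.
a = T/(0.85 f'_c b) = 420/(0.85 × 8.1 × 12.8) = 4.766 in.
M_n = T(d − a/2) = 420 × (37.1 − 2.383) = 14581.1 kip·in.
φM_n = 0.90 × 14581.1 = 13123.0 kip·in.

φM_n ≈ 13100 kip·in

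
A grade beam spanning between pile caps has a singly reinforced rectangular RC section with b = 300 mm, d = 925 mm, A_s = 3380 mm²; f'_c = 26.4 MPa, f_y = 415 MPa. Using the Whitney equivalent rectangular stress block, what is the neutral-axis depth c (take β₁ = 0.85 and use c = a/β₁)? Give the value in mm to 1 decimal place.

T = A_s f_y = 3380 × 415 = 1402700 N = 1402.7 kN.
Setting C = 0.85 f'_c a b equal to T: a = 1402700/(0.85 × 26.4 × 300) = 208.363 mm.
With β₁ = 0.85, c = a/β₁ = 208.363/0.85 = 245.1 mm.

c ≈ 245.1 mm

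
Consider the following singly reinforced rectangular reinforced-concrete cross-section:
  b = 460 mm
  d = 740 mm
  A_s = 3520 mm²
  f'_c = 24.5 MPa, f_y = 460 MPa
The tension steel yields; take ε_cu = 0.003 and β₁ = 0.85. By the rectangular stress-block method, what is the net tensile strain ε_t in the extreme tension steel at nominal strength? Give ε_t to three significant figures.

ε_t ≈ 0.00816

a = A_s f_y/(0.85 f'_c b) = 169.03 mm.
β₁ = 0.85, so c = a/β₁ = 169.03/0.85 = 198.86 mm.
From the linear strain diagram with ε_cu = 0.003: ε_t = 0.003 (d − c)/c = 0.003 × (740 − 198.86)/198.86 = 0.00816.
Since ε_t ≥ 0.005, the section is tension-controlled.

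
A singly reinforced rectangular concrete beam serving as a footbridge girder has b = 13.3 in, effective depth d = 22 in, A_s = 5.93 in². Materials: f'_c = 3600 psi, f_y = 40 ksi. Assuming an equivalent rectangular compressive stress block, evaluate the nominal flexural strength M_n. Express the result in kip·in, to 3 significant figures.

M_n ≈ 4530 kip·in

T = A_s f_y = 5.93 × 40 = 237.2 kips.
a = T/(0.85 f'_c b) = 237.2/(0.85 × 3.6 × 13.3) = 5.828 in.
M_n = T(d − a/2) = 237.2 × (22 − 2.914) = 4527.2 kip·in.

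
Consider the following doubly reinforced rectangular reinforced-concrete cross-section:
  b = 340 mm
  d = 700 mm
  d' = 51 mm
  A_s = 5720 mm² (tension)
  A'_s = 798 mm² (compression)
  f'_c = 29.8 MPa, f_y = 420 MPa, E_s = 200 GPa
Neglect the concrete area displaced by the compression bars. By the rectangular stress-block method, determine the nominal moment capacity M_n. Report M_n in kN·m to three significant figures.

M_n ≈ 1420 kN·m

Assume both tension and compression steel yield.
Net tension couple steel: A_s − A'_s = 4922 mm².
a = (A_s − A'_s) f_y / (0.85 f'_c b) = 2067240/(0.85 × 29.8 × 340) = 240.04 mm.
c = a/β₁ = 240.04/0.837 = 286.79 mm; ε'_s = 0.003(c − d')/c = 0.0025 ≥ f_y/E_s = 0.0021, so compression steel does yield.
M_n = (A_s − A'_s) f_y (d − a/2) + A'_s f_y (d − d') = [2067240 × (700 − 120.02) + 335160 × (700 − 51)] × 10⁻⁶ = 1198.96 + 217.52 = 1416.48 kN·m.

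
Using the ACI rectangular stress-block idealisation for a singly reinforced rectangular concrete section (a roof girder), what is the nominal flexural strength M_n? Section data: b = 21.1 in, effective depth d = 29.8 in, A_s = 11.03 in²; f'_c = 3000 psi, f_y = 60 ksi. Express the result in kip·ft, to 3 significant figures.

T = A_s f_y = 11.03 × 60 = 661.8 kips.
a = T/(0.85 f'_c b) = 661.8/(0.85 × 3 × 21.1) = 12.300 in.
M_n = T(d − a/2) = 661.8 × (29.8 − 6.15) = 15651.6 kip·in = 15651.6/12 = 1304.30 kip·ft.

M_n ≈ 1300 kip·ft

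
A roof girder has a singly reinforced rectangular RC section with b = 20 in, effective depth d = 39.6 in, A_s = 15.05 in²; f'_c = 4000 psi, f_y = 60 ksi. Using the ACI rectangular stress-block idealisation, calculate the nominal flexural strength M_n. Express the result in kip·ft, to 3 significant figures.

T = A_s f_y = 15.05 × 60 = 903 kips.
a = T/(0.85 f'_c b) = 903/(0.85 × 4 × 20) = 13.279 in.
M_n = T(d − a/2) = 903 × (39.6 − 6.6395) = 29763.3 kip·in = 29763.3/12 = 2480.28 kip·ft.

M_n ≈ 2480 kip·ft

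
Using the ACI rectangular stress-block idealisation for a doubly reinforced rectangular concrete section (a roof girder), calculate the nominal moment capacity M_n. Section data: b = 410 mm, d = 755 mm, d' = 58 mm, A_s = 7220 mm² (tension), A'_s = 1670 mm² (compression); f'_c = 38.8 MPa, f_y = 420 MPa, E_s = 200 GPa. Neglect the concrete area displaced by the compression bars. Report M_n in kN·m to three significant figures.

Assume both tension and compression steel yield.
Net tension couple steel: A_s − A'_s = 5550 mm².
a = (A_s − A'_s) f_y / (0.85 f'_c b) = 2331000/(0.85 × 38.8 × 410) = 172.39 mm.
c = a/β₁ = 172.39/0.773 = 223.01 mm; ε'_s = 0.003(c − d')/c = 0.0022 ≥ f_y/E_s = 0.0021, so compression steel does yield.
M_n = (A_s − A'_s) f_y (d − a/2) + A'_s f_y (d − d') = [2331000 × (755 − 86.195) + 701400 × (755 − 58)] × 10⁻⁶ = 1558.98 + 488.88 = 2047.86 kN·m.

M_n ≈ 2050 kN·m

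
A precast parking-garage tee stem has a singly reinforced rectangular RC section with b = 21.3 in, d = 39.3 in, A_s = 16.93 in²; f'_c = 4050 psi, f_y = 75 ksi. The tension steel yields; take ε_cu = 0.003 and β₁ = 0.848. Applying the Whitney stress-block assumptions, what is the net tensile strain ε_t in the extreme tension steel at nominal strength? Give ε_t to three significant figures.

a = A_s f_y/(0.85 f'_c b) = 17.317 in.
β₁ = 0.848, so c = a/β₁ = 17.317/0.848 = 20.421 in.
From the linear strain diagram with ε_cu = 0.003: ε_t = 0.003 (d − c)/c = 0.003 × (39.3 − 20.421)/20.421 = 0.00277.
ε_t < 0.004 — the section is over-reinforced for flexure under ACI limits.

ε_t ≈ 0.00277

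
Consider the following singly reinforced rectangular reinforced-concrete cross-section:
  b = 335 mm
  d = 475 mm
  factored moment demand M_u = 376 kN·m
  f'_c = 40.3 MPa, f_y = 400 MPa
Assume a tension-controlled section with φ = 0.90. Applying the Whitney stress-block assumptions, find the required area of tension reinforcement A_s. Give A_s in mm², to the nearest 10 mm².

A_s ≈ 2410 mm²

M_n = M_u/φ = 376/0.90 = 417.778 kN·m.
With M_n = 0.85 f'_c a b (d − a/2), solve the quadratic for a:
a = d − √(d² − 2M_n/(0.85 f'_c b)) = 475 − √(475² − 2 × 417.778×10⁶/(0.85 × 40.3 × 335)) = 84.09 mm.
A_s = 0.85 f'_c a b / f_y = 0.85 × 40.3 × 84.09 × 335 / 400 = 2412.4 mm².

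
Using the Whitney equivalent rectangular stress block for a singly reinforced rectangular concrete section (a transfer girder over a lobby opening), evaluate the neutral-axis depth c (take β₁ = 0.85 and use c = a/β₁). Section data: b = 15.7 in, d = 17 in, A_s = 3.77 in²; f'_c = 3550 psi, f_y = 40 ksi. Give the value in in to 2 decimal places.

c ≈ 3.74 in

T = A_s f_y = 3.77 × 40 = 150.8 kips.
a = T/(0.85 f'_c b) = 150.8/(0.85 × 3.55 × 15.7) = 3.1831 in.
With β₁ = 0.85, c = a/β₁ = 3.1831/0.85 = 3.74 in.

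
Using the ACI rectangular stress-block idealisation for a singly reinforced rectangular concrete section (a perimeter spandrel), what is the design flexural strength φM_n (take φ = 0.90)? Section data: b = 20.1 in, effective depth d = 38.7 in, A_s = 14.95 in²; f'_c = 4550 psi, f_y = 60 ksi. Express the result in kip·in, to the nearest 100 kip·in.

T = A_s f_y = 14.95 × 60 = 897 kips.
a = T/(0.85 f'_c b) = 897/(0.85 × 4.55 × 20.1) = 11.539 in.
M_n = T(d − a/2) = 897 × (38.7 − 5.7695) = 29538.7 kip·in.
φM_n = 0.90 × 29538.7 = 26584.8 kip·in.

φM_n ≈ 26600 kip·in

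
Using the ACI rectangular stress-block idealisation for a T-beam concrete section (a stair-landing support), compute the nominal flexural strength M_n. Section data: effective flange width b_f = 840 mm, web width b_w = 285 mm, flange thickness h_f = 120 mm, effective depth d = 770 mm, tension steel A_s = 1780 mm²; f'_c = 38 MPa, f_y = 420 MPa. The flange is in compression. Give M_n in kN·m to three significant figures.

M_n ≈ 565 kN·m

Tension: T = A_s f_y = 1780 × 420 = 747600 N.
Try a within the flange: a = T/(0.85 f'_c b_f) = 747600/(0.85 × 38 × 840) = 27.55 mm.
Since a = 27.55 ≤ h_f = 120 mm, the stress block lies entirely in the flange; analyse as a rectangular beam of width b_f.
M_n = T(d − a/2) = 747600 × (770 − 13.775) = 565.35 × 10⁶ N·mm.
M_n = 565.35 kN·m.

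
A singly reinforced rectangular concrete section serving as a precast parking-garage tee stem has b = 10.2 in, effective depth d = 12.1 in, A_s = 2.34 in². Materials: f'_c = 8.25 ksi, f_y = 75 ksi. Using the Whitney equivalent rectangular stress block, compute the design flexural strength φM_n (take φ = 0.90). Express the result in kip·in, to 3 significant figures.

T = A_s f_y = 2.34 × 75 = 175.5 kips.
a = T/(0.85 f'_c b) = 175.5/(0.85 × 8.25 × 10.2) = 2.454 in.
M_n = T(d − a/2) = 175.5 × (12.1 − 1.227) = 1908.2 kip·in.
φM_n = 0.90 × 1908.2 = 1717.4 kip·in.

φM_n ≈ 1720 kip·in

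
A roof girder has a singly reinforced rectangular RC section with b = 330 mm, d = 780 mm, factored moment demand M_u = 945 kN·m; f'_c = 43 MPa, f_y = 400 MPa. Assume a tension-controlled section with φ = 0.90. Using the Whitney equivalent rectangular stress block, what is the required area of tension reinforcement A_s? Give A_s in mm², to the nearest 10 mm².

A_s ≈ 3650 mm²

M_n = M_u/φ = 945/0.90 = 1050 kN·m.
With M_n = 0.85 f'_c a b (d − a/2), solve the quadratic for a:
a = d − √(d² − 2M_n/(0.85 f'_c b)) = 780 − √(780² − 2 × 1050×10⁶/(0.85 × 43 × 330)) = 120.99 mm.
A_s = 0.85 f'_c a b / f_y = 0.85 × 43 × 120.99 × 330 / 400 = 3648.3 mm².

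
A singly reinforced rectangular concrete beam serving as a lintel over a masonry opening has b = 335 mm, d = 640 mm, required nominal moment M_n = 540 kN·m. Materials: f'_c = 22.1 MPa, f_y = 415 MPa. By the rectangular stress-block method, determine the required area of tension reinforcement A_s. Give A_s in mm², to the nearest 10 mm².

With M_n = 0.85 f'_c a b (d − a/2), solve the quadratic for a:
a = d − √(d² − 2M_n/(0.85 f'_c b)) = 640 − √(640² − 2 × 540×10⁶/(0.85 × 22.1 × 335)) = 152.17 mm.
A_s = 0.85 f'_c a b / f_y = 0.85 × 22.1 × 152.17 × 335 / 415 = 2307.5 mm².

A_s ≈ 2310 mm²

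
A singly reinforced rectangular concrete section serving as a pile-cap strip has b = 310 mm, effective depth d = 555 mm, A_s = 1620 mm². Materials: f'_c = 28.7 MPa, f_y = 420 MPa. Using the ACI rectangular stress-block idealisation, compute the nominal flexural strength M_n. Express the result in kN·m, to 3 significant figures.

T = A_s f_y = 1620 × 420 = 680400 N = 680.4 kN.
From C = T: a = T/(0.85 f'_c b) = 680400/(0.85 × 28.7 × 310) = 89.97 mm.
M_n = T(d − a/2) = 680.4 kN × (555 − 44.985) mm = 347.01 kN·m.

M_n ≈ 347 kN·m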